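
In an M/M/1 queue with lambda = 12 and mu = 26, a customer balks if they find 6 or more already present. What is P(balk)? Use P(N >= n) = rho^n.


P(N >= 6) = rho^6 = (12/26)^6 = 0.0097

0.0097


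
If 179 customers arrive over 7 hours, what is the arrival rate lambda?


lambda = total arrivals / time = 179 / 7 = 25.57 per hour

25.57 per hour


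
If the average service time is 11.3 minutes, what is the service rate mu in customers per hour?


mu = 60 / avg_service_time = 60 / 11.3 = 5.31 per hour

5.31 per hour


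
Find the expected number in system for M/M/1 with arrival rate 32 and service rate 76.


rho = 32/76; L = rho/(1-rho) = 0.73

0.73


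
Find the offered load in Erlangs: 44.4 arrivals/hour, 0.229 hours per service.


Offered load a = lambda * E[S] = 44.4 * 0.229 = 10.17 Erlangs

10.17 Erlangs


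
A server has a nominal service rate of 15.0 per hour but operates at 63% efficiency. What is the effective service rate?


Effective rate = mu * efficiency = 15.0 * 0.63 = 9.45 per hour

9.45 per hour


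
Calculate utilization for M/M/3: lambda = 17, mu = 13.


rho = lambda/(c*mu) = 17/(3*13) = 0.4359

0.4359


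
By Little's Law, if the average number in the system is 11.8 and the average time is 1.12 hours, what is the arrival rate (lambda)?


lambda = L / W = 11.8 / 1.12 = 10.54 per hour

10.54 per hour


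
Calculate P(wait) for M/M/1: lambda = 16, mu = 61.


P(wait) = rho = lambda/mu = 16/61 = 0.2623

0.2623


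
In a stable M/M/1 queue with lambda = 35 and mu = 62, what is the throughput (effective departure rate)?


For a stable queue (lambda < mu), throughput = lambda = 35 per hour

35 per hour


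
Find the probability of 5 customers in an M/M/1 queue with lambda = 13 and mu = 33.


rho = 13/33; P(n) = (1-rho)*rho^n = (1-13/33)*(13/33)^5 = 0.0057

0.0057


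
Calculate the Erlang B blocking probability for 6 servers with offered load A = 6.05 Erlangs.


B(N,A) = (A^N/N!) / sum(A^k/k!, k=0..N) with N=6, A=6.05 = 0.2684

0.2684


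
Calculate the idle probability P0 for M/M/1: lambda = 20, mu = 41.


P0 = 1 - rho = 1 - 20/41 = 0.5122

0.5122


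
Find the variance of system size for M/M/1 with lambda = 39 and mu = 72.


rho = 39/72; Var(N) = rho/(1-rho)^2 = 2.58

2.58


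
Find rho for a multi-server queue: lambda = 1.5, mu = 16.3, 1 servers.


rho = lambda / (c * mu) = 1.5 / (1 * 16.3) = 0.092

0.092


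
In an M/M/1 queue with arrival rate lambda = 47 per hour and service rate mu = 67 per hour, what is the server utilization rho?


rho = lambda/mu = 47/67 = 0.7015

0.7015


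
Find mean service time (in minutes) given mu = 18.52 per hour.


Mean service time = 60/mu = 60/18.52 = 3.24 minutes

3.24 minutes


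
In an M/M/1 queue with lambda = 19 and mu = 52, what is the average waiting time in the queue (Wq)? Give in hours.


rho = 19/52; Wq = rho/(mu - lambda) = 0.0111 hours

0.0111 hours


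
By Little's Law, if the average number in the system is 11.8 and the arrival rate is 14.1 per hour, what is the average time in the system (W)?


W = L / lambda = 11.8 / 14.1 = 0.8369 hours

0.8369 hours


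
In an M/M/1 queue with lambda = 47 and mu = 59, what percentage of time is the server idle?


Idle fraction = (1 - rho) * 100 = (1 - 47/59) * 100 = 20.3%

20.3%


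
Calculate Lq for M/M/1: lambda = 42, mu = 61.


rho = 42/61; Lq = rho^2/(1-rho) = 1.52

1.52


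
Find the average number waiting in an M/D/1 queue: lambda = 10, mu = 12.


M/D/1: Lq = rho^2 / (2*(1-rho)) where rho = 10/12; Lq = 2.08

2.08


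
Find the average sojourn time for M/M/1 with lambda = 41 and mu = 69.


W = 1/(mu - lambda) = 1/(69 - 41) = 0.0357 hours

0.0357 hours


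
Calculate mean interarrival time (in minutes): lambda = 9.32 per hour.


Mean interarrival time = 60/lambda = 60/9.32 = 6.44 minutes

6.44 minutes


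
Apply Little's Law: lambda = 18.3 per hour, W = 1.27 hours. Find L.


L = lambda * W = 18.3 * 1.27 = 23.24

23.24


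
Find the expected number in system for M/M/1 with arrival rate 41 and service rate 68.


rho = 41/68; L = rho/(1-rho) = 1.52

1.52


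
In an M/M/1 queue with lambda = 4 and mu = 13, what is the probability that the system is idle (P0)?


P0 = 1 - rho = 1 - 4/13 = 0.6923

0.6923


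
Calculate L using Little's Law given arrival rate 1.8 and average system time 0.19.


L = lambda * W = 1.8 * 0.19 = 0.34

0.34


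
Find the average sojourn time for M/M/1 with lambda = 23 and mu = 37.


W = 1/(mu - lambda) = 1/(37 - 23) = 0.0714 hours

0.0714 hours


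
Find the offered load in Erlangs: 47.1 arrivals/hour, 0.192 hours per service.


Offered load a = lambda * E[S] = 47.1 * 0.192 = 9.04 Erlangs

9.04 Erlangs


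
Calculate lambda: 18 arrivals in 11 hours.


lambda = total arrivals / time = 18 / 11 = 1.64 per hour

1.64 per hour


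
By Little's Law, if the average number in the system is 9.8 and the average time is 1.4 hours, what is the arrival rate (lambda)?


lambda = L / W = 9.8 / 1.4 = 7.0 per hour

7.0 per hour


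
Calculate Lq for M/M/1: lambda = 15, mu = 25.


rho = 15/25; Lq = rho^2/(1-rho) = 0.9

0.9


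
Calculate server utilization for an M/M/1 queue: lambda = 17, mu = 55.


rho = lambda/mu = 17/55 = 0.3091

0.3091


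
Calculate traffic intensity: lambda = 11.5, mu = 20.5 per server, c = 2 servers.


rho = lambda / (c * mu) = 11.5 / (2 * 20.5) = 0.2805

0.2805


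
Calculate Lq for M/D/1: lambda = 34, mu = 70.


M/D/1: Lq = rho^2 / (2*(1-rho)) where rho = 34/70; Lq = 0.23

0.23


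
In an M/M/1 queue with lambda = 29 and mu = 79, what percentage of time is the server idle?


Idle fraction = (1 - rho) * 100 = (1 - 29/79) * 100 = 63.3%

63.3%


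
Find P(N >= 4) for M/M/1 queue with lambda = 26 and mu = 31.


P(N >= 4) = rho^4 = (26/31)^4 = 0.4948

0.4948


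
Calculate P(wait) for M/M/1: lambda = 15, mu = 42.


P(wait) = rho = lambda/mu = 15/42 = 0.3571

0.3571


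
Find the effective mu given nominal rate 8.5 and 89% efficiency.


Effective rate = mu * efficiency = 8.5 * 0.89 = 7.57 per hour

7.57 per hour


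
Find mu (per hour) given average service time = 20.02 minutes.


mu = 60 / avg_service_time = 60 / 20.02 = 3.0 per hour

3.0 per hour


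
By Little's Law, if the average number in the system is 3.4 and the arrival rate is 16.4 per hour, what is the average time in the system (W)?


W = L / lambda = 3.4 / 16.4 = 0.2073 hours

0.2073 hours


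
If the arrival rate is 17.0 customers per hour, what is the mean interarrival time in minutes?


Mean interarrival time = 60/lambda = 60/17.0 = 3.53 minutes

3.53 minutes


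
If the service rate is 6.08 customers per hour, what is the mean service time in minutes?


Mean service time = 60/mu = 60/6.08 = 9.87 minutes

9.87 minutes


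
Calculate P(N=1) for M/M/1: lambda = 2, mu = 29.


rho = 2/29; P(n) = (1-rho)*rho^n = (1-2/29)*(2/29)^1 = 0.0642

0.0642


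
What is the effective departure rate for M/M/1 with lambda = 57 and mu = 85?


For a stable queue (lambda < mu), throughput = lambda = 57 per hour

57 per hour


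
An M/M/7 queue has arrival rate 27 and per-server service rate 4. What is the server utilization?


rho = lambda/(c*mu) = 27/(7*4) = 0.9643

0.9643


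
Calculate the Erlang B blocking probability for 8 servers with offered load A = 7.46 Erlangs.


B(N,A) = (A^N/N!) / sum(A^k/k!, k=0..N) with N=8, A=7.46 = 0.2052

0.2052


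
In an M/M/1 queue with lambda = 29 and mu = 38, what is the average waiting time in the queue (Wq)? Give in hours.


rho = 29/38; Wq = rho/(mu - lambda) = 0.0848 hours

0.0848 hours


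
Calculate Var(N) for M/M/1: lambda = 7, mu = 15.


rho = 7/15; Var(N) = rho/(1-rho)^2 = 1.64

1.64


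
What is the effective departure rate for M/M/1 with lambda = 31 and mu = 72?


For a stable queue (lambda < mu), throughput = lambda = 31 per hour

31 per hour


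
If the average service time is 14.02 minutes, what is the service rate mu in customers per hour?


mu = 60 / avg_service_time = 60 / 14.02 = 4.28 per hour

4.28 per hour


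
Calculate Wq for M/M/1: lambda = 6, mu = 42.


rho = 6/42; Wq = rho/(mu - lambda) = 0.004 hours

0.004 hours


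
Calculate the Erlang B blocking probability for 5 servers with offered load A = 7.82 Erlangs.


B(N,A) = (A^N/N!) / sum(A^k/k!, k=0..N) with N=5, A=7.82 = 0.4699

0.4699


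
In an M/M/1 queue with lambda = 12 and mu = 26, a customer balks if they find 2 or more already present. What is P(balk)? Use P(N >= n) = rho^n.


P(N >= 2) = rho^2 = (12/26)^2 = 0.213

0.213


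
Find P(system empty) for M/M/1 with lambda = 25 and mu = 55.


P0 = 1 - rho = 1 - 25/55 = 0.5455

0.5455


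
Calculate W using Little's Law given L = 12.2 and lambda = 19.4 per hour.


W = L / lambda = 12.2 / 19.4 = 0.6289 hours

0.6289 hours


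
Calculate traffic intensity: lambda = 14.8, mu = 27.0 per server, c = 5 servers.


rho = lambda / (c * mu) = 14.8 / (5 * 27.0) = 0.1096

0.1096


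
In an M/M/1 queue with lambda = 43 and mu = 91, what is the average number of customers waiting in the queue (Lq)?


rho = 43/91; Lq = rho^2/(1-rho) = 0.42

0.42


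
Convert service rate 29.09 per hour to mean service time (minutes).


Mean service time = 60/mu = 60/29.09 = 2.06 minutes

2.06 minutes


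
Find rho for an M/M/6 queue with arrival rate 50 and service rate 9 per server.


rho = lambda/(c*mu) = 50/(6*9) = 0.9259

0.9259


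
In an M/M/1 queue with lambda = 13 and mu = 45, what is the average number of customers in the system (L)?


rho = 13/45; L = rho/(1-rho) = 0.41

0.41


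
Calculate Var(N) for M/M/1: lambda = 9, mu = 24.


rho = 9/24; Var(N) = rho/(1-rho)^2 = 0.96

0.96


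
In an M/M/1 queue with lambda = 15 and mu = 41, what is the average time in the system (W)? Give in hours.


W = 1/(mu - lambda) = 1/(41 - 15) = 0.0385 hours

0.0385 hours


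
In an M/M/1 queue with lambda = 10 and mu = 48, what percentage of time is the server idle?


Idle fraction = (1 - rho) * 100 = (1 - 10/48) * 100 = 79.2%

79.2%


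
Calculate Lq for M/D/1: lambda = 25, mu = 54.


M/D/1: Lq = rho^2 / (2*(1-rho)) where rho = 25/54; Lq = 0.2

0.2


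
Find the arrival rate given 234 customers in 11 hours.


lambda = total arrivals / time = 234 / 11 = 21.27 per hour

21.27 per hour


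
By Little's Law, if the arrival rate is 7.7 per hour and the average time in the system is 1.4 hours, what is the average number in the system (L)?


L = lambda * W = 7.7 * 1.4 = 10.78

10.78


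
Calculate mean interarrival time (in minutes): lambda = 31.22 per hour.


Mean interarrival time = 60/lambda = 60/31.22 = 1.92 minutes

1.92 minutes


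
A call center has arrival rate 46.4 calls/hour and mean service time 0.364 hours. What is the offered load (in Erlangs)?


Offered load a = lambda * E[S] = 46.4 * 0.364 = 16.89 Erlangs

16.89 Erlangs


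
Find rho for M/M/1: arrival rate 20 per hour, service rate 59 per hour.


rho = lambda/mu = 20/59 = 0.339

0.339


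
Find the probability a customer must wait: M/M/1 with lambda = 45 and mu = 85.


P(wait) = rho = lambda/mu = 45/85 = 0.5294

0.5294


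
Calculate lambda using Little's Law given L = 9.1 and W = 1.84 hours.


lambda = L / W = 9.1 / 1.84 = 4.95 per hour

4.95 per hour


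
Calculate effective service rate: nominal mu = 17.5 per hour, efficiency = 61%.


Effective rate = mu * efficiency = 17.5 * 0.61 = 10.68 per hour

10.68 per hour


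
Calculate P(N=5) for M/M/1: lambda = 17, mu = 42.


rho = 17/42; P(n) = (1-rho)*rho^n = (1-17/42)*(17/42)^5 = 0.0065

0.0065


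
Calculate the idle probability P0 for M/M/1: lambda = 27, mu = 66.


P0 = 1 - rho = 1 - 27/66 = 0.5909

0.5909


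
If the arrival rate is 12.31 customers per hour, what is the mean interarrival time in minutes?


Mean interarrival time = 60/lambda = 60/12.31 = 4.87 minutes

4.87 minutes


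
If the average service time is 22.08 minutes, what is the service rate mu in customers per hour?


mu = 60 / avg_service_time = 60 / 22.08 = 2.72 per hour

2.72 per hour


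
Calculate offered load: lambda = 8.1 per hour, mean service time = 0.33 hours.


Offered load a = lambda * E[S] = 8.1 * 0.33 = 2.67 Erlangs

2.67 Erlangs


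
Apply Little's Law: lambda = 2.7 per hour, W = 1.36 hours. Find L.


L = lambda * W = 2.7 * 1.36 = 3.67

3.67


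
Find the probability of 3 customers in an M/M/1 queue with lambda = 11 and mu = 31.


rho = 11/31; P(n) = (1-rho)*rho^n = (1-11/31)*(11/31)^3 = 0.0288

0.0288


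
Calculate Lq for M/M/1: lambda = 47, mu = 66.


rho = 47/66; Lq = rho^2/(1-rho) = 1.76

1.76


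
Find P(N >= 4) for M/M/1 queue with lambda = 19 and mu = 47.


P(N >= 4) = rho^4 = (19/47)^4 = 0.0267

0.0267


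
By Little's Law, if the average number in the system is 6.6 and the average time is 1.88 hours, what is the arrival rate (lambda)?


lambda = L / W = 6.6 / 1.88 = 3.51 per hour

3.51 per hour


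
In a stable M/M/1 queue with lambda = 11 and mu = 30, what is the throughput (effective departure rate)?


For a stable queue (lambda < mu), throughput = lambda = 11 per hour

11 per hour


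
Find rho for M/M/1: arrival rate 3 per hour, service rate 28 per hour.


rho = lambda/mu = 3/28 = 0.1071

0.1071


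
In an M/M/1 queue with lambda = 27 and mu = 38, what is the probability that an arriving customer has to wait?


P(wait) = rho = lambda/mu = 27/38 = 0.7105

0.7105


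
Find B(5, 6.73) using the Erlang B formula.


B(N,A) = (A^N/N!) / sum(A^k/k!, k=0..N) with N=5, A=6.73 = 0.4084

0.4084


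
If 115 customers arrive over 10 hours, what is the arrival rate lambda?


lambda = total arrivals / time = 115 / 10 = 11.5 per hour

11.5 per hour


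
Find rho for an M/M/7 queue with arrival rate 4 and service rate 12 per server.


rho = lambda/(c*mu) = 4/(7*12) = 0.0476

0.0476


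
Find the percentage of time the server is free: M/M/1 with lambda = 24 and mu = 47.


Idle fraction = (1 - rho) * 100 = (1 - 24/47) * 100 = 48.9%

48.9%


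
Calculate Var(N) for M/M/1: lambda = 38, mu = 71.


rho = 38/71; Var(N) = rho/(1-rho)^2 = 2.48

2.48


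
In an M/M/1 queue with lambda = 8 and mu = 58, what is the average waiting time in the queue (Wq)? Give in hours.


rho = 8/58; Wq = rho/(mu - lambda) = 0.0028 hours

0.0028 hours


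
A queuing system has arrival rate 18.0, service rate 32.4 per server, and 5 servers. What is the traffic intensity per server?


rho = lambda / (c * mu) = 18.0 / (5 * 32.4) = 0.1111

0.1111


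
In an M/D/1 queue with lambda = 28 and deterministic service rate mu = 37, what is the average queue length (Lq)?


M/D/1: Lq = rho^2 / (2*(1-rho)) where rho = 28/37; Lq = 1.18

1.18


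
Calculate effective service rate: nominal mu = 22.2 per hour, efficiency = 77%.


Effective rate = mu * efficiency = 22.2 * 0.77 = 17.09 per hour

17.09 per hour


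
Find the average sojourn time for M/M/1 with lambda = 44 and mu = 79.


W = 1/(mu - lambda) = 1/(79 - 44) = 0.0286 hours

0.0286 hours


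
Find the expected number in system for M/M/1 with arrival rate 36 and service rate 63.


rho = 36/63; L = rho/(1-rho) = 1.33

1.33


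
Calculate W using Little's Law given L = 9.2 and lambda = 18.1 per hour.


W = L / lambda = 9.2 / 18.1 = 0.5083 hours

0.5083 hours


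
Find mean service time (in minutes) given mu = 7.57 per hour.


Mean service time = 60/mu = 60/7.57 = 7.93 minutes

7.93 minutes


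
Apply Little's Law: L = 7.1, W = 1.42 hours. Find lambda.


lambda = L / W = 7.1 / 1.42 = 5.0 per hour

5.0 per hour


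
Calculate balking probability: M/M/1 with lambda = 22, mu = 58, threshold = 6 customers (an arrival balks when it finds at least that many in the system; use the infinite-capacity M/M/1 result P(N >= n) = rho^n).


P(N >= 6) = rho^6 = (22/58)^6 = 0.003

0.003


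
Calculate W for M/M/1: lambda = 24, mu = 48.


W = 1/(mu - lambda) = 1/(48 - 24) = 0.0417 hours

0.0417 hours


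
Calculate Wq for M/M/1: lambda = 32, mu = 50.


rho = 32/50; Wq = rho/(mu - lambda) = 0.0356 hours

0.0356 hours


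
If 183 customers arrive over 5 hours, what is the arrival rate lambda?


lambda = total arrivals / time = 183 / 5 = 36.6 per hour

36.6 per hour


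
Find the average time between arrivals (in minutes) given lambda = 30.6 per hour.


Mean interarrival time = 60/lambda = 60/30.6 = 1.96 minutes

1.96 minutes


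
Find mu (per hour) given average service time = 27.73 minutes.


mu = 60 / avg_service_time = 60 / 27.73 = 2.16 per hour

2.16 per hour


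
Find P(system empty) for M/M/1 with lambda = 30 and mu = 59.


P0 = 1 - rho = 1 - 30/59 = 0.4915

0.4915


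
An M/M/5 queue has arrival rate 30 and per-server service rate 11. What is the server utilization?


rho = lambda/(c*mu) = 30/(5*11) = 0.5455

0.5455


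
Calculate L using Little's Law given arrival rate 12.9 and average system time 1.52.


L = lambda * W = 12.9 * 1.52 = 19.61

19.61


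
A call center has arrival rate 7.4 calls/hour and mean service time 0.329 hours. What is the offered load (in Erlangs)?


Offered load a = lambda * E[S] = 7.4 * 0.329 = 2.43 Erlangs

2.43 Erlangs


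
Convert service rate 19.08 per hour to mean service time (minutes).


Mean service time = 60/mu = 60/19.08 = 3.14 minutes

3.14 minutes


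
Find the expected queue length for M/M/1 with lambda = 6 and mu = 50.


rho = 6/50; Lq = rho^2/(1-rho) = 0.02

0.02


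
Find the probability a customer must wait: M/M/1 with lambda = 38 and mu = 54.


P(wait) = rho = lambda/mu = 38/54 = 0.7037

0.7037


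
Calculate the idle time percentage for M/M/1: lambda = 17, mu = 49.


Idle fraction = (1 - rho) * 100 = (1 - 17/49) * 100 = 65.3%

65.3%


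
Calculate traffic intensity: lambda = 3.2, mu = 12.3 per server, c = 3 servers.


rho = lambda / (c * mu) = 3.2 / (3 * 12.3) = 0.0867

0.0867


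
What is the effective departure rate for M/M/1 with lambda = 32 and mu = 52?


For a stable queue (lambda < mu), throughput = lambda = 32 per hour

32 per hour


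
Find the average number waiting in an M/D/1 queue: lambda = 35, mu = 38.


M/D/1: Lq = rho^2 / (2*(1-rho)) where rho = 35/38; Lq = 5.37

5.37


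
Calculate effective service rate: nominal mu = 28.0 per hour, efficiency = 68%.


Effective rate = mu * efficiency = 28.0 * 0.68 = 19.04 per hour

19.04 per hour


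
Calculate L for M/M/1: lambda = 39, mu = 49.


rho = 39/49; L = rho/(1-rho) = 3.9

3.9


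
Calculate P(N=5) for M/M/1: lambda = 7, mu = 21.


rho = 7/21; P(n) = (1-rho)*rho^n = (1-7/21)*(7/21)^5 = 0.0027

0.0027


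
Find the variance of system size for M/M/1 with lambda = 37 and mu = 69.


rho = 37/69; Var(N) = rho/(1-rho)^2 = 2.49

2.49


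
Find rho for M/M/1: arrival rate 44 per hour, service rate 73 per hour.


rho = lambda/mu = 44/73 = 0.6027

0.6027


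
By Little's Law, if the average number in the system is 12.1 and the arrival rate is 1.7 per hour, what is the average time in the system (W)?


W = L / lambda = 12.1 / 1.7 = 7.1176 hours

7.1176 hours


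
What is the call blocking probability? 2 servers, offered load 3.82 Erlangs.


B(N,A) = (A^N/N!) / sum(A^k/k!, k=0..N) with N=2, A=3.82 = 0.6022

0.6022


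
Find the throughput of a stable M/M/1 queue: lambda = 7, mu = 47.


For a stable queue (lambda < mu), throughput = lambda = 7 per hour

7 per hour


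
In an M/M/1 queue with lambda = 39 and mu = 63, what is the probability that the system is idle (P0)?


P0 = 1 - rho = 1 - 39/63 = 0.381

0.381


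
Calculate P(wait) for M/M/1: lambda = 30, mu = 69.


P(wait) = rho = lambda/mu = 30/69 = 0.4348

0.4348


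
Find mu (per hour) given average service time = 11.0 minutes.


mu = 60 / avg_service_time = 60 / 11.0 = 5.45 per hour

5.45 per hour


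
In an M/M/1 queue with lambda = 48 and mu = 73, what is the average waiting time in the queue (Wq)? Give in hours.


rho = 48/73; Wq = rho/(mu - lambda) = 0.0263 hours

0.0263 hours


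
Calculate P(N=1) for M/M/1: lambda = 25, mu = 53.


rho = 25/53; P(n) = (1-rho)*rho^n = (1-25/53)*(25/53)^1 = 0.2492

0.2492


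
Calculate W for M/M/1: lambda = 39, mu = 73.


W = 1/(mu - lambda) = 1/(73 - 39) = 0.0294 hours

0.0294 hours


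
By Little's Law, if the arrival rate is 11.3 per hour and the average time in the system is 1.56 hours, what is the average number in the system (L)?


L = lambda * W = 11.3 * 1.56 = 17.63

17.63


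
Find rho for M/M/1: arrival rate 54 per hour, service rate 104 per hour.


rho = lambda/mu = 54/104 = 0.5192

0.5192


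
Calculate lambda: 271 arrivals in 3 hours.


lambda = total arrivals / time = 271 / 3 = 90.33 per hour

90.33 per hour


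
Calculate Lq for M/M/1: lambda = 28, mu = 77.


rho = 28/77; Lq = rho^2/(1-rho) = 0.21

0.21


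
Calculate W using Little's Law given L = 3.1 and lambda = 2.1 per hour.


W = L / lambda = 3.1 / 2.1 = 1.4762 hours

1.4762 hours


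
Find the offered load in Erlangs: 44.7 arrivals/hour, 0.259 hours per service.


Offered load a = lambda * E[S] = 44.7 * 0.259 = 11.58 Erlangs

11.58 Erlangs


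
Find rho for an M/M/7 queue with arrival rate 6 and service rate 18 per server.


rho = lambda/(c*mu) = 6/(7*18) = 0.0476

0.0476


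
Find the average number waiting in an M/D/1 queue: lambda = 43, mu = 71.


M/D/1: Lq = rho^2 / (2*(1-rho)) where rho = 43/71; Lq = 0.47

0.47


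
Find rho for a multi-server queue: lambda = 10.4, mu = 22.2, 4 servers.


rho = lambda / (c * mu) = 10.4 / (4 * 22.2) = 0.1171

0.1171


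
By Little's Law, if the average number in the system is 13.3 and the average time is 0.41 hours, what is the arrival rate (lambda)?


lambda = L / W = 13.3 / 0.41 = 32.44 per hour

32.44 per hour


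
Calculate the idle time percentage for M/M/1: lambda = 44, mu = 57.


Idle fraction = (1 - rho) * 100 = (1 - 44/57) * 100 = 22.8%

22.8%


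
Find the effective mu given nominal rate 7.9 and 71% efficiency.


Effective rate = mu * efficiency = 7.9 * 0.71 = 5.61 per hour

5.61 per hour


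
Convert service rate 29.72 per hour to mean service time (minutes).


Mean service time = 60/mu = 60/29.72 = 2.02 minutes

2.02 minutes


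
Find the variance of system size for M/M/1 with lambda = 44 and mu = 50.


rho = 44/50; Var(N) = rho/(1-rho)^2 = 61.11

61.11


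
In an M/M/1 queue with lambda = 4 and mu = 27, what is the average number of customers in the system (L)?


rho = 4/27; L = rho/(1-rho) = 0.17

0.17


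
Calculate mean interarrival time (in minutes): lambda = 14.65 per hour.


Mean interarrival time = 60/lambda = 60/14.65 = 4.1 minutes

4.1 minutes


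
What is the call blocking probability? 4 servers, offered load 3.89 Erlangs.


B(N,A) = (A^N/N!) / sum(A^k/k!, k=0..N) with N=4, A=3.89 = 0.3

0.3


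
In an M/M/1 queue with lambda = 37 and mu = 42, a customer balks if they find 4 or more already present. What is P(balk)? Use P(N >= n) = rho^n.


P(N >= 4) = rho^4 = (37/42)^4 = 0.6023

0.6023


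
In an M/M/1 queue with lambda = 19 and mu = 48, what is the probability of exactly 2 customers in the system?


rho = 19/48; P(n) = (1-rho)*rho^n = (1-19/48)*(19/48)^2 = 0.0947

0.0947


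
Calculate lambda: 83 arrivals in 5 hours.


lambda = total arrivals / time = 83 / 5 = 16.6 per hour

16.6 per hour


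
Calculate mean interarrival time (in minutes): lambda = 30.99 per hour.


Mean interarrival time = 60/lambda = 60/30.99 = 1.94 minutes

1.94 minutes


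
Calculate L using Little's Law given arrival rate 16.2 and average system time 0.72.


L = lambda * W = 16.2 * 0.72 = 11.66

11.66


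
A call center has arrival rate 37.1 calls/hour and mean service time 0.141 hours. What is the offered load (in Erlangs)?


Offered load a = lambda * E[S] = 37.1 * 0.141 = 5.23 Erlangs

5.23 Erlangs


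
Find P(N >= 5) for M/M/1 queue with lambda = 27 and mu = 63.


P(N >= 5) = rho^5 = (27/63)^5 = 0.0145

0.0145


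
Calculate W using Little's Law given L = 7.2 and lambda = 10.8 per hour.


W = L / lambda = 7.2 / 10.8 = 0.6667 hours

0.6667 hours


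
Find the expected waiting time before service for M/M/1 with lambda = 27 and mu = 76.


rho = 27/76; Wq = rho/(mu - lambda) = 0.0073 hours

0.0073 hours


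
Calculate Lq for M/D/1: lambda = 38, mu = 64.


M/D/1: Lq = rho^2 / (2*(1-rho)) where rho = 38/64; Lq = 0.43

0.43


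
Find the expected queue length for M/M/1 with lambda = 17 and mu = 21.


rho = 17/21; Lq = rho^2/(1-rho) = 3.44

3.44


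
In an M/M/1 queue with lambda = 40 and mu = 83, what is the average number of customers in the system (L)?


rho = 40/83; L = rho/(1-rho) = 0.93

0.93


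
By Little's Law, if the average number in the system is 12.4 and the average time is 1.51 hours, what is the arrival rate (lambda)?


lambda = L / W = 12.4 / 1.51 = 8.21 per hour

8.21 per hour


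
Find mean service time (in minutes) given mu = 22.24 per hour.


Mean service time = 60/mu = 60/22.24 = 2.7 minutes

2.7 minutes


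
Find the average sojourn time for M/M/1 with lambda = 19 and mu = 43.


W = 1/(mu - lambda) = 1/(43 - 19) = 0.0417 hours

0.0417 hours


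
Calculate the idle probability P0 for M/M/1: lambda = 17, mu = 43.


P0 = 1 - rho = 1 - 17/43 = 0.6047

0.6047


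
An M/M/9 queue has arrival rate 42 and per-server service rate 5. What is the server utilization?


rho = lambda/(c*mu) = 42/(9*5) = 0.9333

0.9333


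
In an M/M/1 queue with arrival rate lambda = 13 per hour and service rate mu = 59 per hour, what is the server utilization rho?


rho = lambda/mu = 13/59 = 0.2203

0.2203


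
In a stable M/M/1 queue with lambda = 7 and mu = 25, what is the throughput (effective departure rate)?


For a stable queue (lambda < mu), throughput = lambda = 7 per hour

7 per hour


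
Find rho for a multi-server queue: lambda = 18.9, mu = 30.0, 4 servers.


rho = lambda / (c * mu) = 18.9 / (4 * 30.0) = 0.1575

0.1575


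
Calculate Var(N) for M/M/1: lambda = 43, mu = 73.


rho = 43/73; Var(N) = rho/(1-rho)^2 = 3.49

3.49


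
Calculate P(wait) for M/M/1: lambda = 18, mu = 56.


P(wait) = rho = lambda/mu = 18/56 = 0.3214

0.3214


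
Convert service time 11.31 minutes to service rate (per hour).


mu = 60 / avg_service_time = 60 / 11.31 = 5.31 per hour

5.31 per hour


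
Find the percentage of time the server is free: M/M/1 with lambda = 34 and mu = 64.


Idle fraction = (1 - rho) * 100 = (1 - 34/64) * 100 = 46.9%

46.9%


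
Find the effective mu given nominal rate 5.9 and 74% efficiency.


Effective rate = mu * efficiency = 5.9 * 0.74 = 4.37 per hour

4.37 per hour


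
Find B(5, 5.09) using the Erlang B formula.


B(N,A) = (A^N/N!) / sum(A^k/k!, k=0..N) with N=5, A=5.09 = 0.2921

0.2921


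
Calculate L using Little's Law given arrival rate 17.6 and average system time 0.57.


L = lambda * W = 17.6 * 0.57 = 10.03

10.03


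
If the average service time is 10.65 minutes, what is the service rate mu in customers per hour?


mu = 60 / avg_service_time = 60 / 10.65 = 5.63 per hour

5.63 per hour


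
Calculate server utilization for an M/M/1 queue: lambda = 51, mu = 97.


rho = lambda/mu = 51/97 = 0.5258

0.5258


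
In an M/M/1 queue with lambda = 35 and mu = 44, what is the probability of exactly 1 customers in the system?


rho = 35/44; P(n) = (1-rho)*rho^n = (1-35/44)*(35/44)^1 = 0.1627

0.1627


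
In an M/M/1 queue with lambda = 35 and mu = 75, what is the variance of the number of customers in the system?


rho = 35/75; Var(N) = rho/(1-rho)^2 = 1.64

1.64


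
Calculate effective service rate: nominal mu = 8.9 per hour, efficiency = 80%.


Effective rate = mu * efficiency = 8.9 * 0.8 = 7.12 per hour

7.12 per hour


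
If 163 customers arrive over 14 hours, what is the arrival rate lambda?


lambda = total arrivals / time = 163 / 14 = 11.64 per hour

11.64 per hour


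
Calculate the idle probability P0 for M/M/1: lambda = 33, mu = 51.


P0 = 1 - rho = 1 - 33/51 = 0.3529

0.3529


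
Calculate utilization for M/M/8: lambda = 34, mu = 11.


rho = lambda/(c*mu) = 34/(8*11) = 0.3864

0.3864


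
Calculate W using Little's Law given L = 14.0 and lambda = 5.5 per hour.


W = L / lambda = 14.0 / 5.5 = 2.5455 hours

2.5455 hours


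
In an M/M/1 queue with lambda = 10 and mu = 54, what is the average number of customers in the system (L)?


rho = 10/54; L = rho/(1-rho) = 0.23

0.23


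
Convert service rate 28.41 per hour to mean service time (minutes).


Mean service time = 60/mu = 60/28.41 = 2.11 minutes

2.11 minutes


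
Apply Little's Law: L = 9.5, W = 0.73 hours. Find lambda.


lambda = L / W = 9.5 / 0.73 = 13.01 per hour

13.01 per hour


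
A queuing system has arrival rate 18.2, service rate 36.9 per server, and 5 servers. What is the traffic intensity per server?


rho = lambda / (c * mu) = 18.2 / (5 * 36.9) = 0.0986

0.0986


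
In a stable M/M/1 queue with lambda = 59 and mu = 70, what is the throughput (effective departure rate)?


For a stable queue (lambda < mu), throughput = lambda = 59 per hour

59 per hour


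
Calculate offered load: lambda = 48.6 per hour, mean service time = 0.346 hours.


Offered load a = lambda * E[S] = 48.6 * 0.346 = 16.82 Erlangs

16.82 Erlangs


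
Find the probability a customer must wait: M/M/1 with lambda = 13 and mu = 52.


P(wait) = rho = lambda/mu = 13/52 = 0.25

0.25


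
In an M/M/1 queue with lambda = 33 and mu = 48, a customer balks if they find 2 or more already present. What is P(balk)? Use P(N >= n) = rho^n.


P(N >= 2) = rho^2 = (33/48)^2 = 0.4727

0.4727


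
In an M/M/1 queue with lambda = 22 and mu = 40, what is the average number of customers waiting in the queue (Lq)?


rho = 22/40; Lq = rho^2/(1-rho) = 0.67

0.67


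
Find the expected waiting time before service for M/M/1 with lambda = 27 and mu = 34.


rho = 27/34; Wq = rho/(mu - lambda) = 0.1134 hours

0.1134 hours


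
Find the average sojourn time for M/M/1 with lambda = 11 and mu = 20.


W = 1/(mu - lambda) = 1/(20 - 11) = 0.1111 hours

0.1111 hours


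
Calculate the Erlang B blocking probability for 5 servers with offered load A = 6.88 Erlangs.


B(N,A) = (A^N/N!) / sum(A^k/k!, k=0..N) with N=5, A=6.88 = 0.4176

0.4176


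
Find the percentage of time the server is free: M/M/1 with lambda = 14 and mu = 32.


Idle fraction = (1 - rho) * 100 = (1 - 14/32) * 100 = 56.3%

56.3%


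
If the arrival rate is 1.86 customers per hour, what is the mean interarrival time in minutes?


Mean interarrival time = 60/lambda = 60/1.86 = 32.26 minutes

32.26 minutes


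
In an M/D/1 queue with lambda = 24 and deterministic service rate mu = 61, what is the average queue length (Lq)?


M/D/1: Lq = rho^2 / (2*(1-rho)) where rho = 24/61; Lq = 0.13

0.13


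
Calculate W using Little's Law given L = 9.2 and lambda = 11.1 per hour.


W = L / lambda = 9.2 / 11.1 = 0.8288 hours

0.8288 hours


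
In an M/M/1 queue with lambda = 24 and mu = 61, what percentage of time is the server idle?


Idle fraction = (1 - rho) * 100 = (1 - 24/61) * 100 = 60.7%

60.7%


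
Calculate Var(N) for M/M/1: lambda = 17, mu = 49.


rho = 17/49; Var(N) = rho/(1-rho)^2 = 0.81

0.81


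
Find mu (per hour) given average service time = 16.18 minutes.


mu = 60 / avg_service_time = 60 / 16.18 = 3.71 per hour

3.71 per hour


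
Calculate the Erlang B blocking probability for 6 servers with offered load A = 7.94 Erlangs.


B(N,A) = (A^N/N!) / sum(A^k/k!, k=0..N) with N=6, A=7.94 = 0.3865

0.3865


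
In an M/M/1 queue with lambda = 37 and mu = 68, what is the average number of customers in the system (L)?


rho = 37/68; L = rho/(1-rho) = 1.19

1.19


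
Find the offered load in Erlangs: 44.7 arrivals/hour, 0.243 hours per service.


Offered load a = lambda * E[S] = 44.7 * 0.243 = 10.86 Erlangs

10.86 Erlangs


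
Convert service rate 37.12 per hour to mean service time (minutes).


Mean service time = 60/mu = 60/37.12 = 1.62 minutes

1.62 minutes


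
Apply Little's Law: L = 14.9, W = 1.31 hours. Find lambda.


lambda = L / W = 14.9 / 1.31 = 11.37 per hour

11.37 per hour


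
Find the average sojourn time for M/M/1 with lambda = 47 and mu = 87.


W = 1/(mu - lambda) = 1/(87 - 47) = 0.025 hours

0.025 hours


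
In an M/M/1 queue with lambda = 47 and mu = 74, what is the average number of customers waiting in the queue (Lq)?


rho = 47/74; Lq = rho^2/(1-rho) = 1.11

1.11


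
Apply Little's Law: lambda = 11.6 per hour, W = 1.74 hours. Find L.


L = lambda * W = 11.6 * 1.74 = 20.18

20.18


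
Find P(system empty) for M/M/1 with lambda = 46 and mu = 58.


P0 = 1 - rho = 1 - 46/58 = 0.2069

0.2069


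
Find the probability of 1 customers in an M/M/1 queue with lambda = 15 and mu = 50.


rho = 15/50; P(n) = (1-rho)*rho^n = (1-15/50)*(15/50)^1 = 0.21

0.21


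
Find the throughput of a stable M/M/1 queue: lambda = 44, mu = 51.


For a stable queue (lambda < mu), throughput = lambda = 44 per hour

44 per hour


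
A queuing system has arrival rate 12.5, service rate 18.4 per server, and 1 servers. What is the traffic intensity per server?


rho = lambda / (c * mu) = 12.5 / (1 * 18.4) = 0.6793

0.6793


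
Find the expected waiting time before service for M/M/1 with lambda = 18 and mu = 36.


rho = 18/36; Wq = rho/(mu - lambda) = 0.0278 hours

0.0278 hours


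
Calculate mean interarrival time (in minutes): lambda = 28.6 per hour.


Mean interarrival time = 60/lambda = 60/28.6 = 2.1 minutes

2.1 minutes


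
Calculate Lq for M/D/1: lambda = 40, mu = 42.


M/D/1: Lq = rho^2 / (2*(1-rho)) where rho = 40/42; Lq = 9.52

9.52


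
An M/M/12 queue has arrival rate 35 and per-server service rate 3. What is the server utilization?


rho = lambda/(c*mu) = 35/(12*3) = 0.9722

0.9722


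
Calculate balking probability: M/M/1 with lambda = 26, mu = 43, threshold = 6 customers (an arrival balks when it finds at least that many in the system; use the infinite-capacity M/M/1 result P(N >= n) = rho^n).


P(N >= 6) = rho^6 = (26/43)^6 = 0.0489

0.0489


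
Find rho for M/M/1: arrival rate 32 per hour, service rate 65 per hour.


rho = lambda/mu = 32/65 = 0.4923

0.4923


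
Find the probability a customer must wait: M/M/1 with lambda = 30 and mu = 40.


P(wait) = rho = lambda/mu = 30/40 = 0.75

0.75


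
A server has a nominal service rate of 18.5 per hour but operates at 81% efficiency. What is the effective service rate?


Effective rate = mu * efficiency = 18.5 * 0.81 = 14.99 per hour

14.99 per hour


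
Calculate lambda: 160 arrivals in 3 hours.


lambda = total arrivals / time = 160 / 3 = 53.33 per hour

53.33 per hour


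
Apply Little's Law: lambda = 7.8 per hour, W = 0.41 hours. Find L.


L = lambda * W = 7.8 * 0.41 = 3.2

3.2


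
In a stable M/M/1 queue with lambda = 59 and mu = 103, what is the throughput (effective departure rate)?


For a stable queue (lambda < mu), throughput = lambda = 59 per hour

59 per hour


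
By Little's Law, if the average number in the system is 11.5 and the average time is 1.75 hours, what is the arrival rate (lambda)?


lambda = L / W = 11.5 / 1.75 = 6.57 per hour

6.57 per hour


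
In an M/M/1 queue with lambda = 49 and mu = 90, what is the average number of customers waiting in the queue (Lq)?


rho = 49/90; Lq = rho^2/(1-rho) = 0.65

0.65


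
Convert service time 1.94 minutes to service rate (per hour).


mu = 60 / avg_service_time = 60 / 1.94 = 30.93 per hour

30.93 per hour


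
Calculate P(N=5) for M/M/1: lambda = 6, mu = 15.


rho = 6/15; P(n) = (1-rho)*rho^n = (1-6/15)*(6/15)^5 = 0.0061

0.0061


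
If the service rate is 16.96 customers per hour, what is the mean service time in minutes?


Mean service time = 60/mu = 60/16.96 = 3.54 minutes

3.54 minutes


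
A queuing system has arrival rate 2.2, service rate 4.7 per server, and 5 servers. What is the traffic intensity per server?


rho = lambda / (c * mu) = 2.2 / (5 * 4.7) = 0.0936

0.0936


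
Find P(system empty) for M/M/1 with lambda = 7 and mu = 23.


P0 = 1 - rho = 1 - 7/23 = 0.6957

0.6957


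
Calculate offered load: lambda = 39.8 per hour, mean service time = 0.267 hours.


Offered load a = lambda * E[S] = 39.8 * 0.267 = 10.63 Erlangs

10.63 Erlangs


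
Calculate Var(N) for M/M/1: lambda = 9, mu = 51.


rho = 9/51; Var(N) = rho/(1-rho)^2 = 0.26

0.26


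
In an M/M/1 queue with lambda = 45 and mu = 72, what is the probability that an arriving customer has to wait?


P(wait) = rho = lambda/mu = 45/72 = 0.625

0.625


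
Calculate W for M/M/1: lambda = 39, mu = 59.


W = 1/(mu - lambda) = 1/(59 - 39) = 0.05 hours

0.05 hours


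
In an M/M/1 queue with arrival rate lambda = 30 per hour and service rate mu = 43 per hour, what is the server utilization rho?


rho = lambda/mu = 30/43 = 0.6977

0.6977


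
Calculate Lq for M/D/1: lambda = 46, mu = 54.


M/D/1: Lq = rho^2 / (2*(1-rho)) where rho = 46/54; Lq = 2.45

2.45


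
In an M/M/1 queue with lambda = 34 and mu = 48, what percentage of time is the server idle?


Idle fraction = (1 - rho) * 100 = (1 - 34/48) * 100 = 29.2%

29.2%


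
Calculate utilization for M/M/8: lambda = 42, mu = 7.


rho = lambda/(c*mu) = 42/(8*7) = 0.75

0.75


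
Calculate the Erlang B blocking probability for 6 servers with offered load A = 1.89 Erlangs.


B(N,A) = (A^N/N!) / sum(A^k/k!, k=0..N) with N=6, A=1.89 = 0.0096

0.0096


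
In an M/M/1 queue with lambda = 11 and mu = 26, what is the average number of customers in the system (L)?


rho = 11/26; L = rho/(1-rho) = 0.73

0.73


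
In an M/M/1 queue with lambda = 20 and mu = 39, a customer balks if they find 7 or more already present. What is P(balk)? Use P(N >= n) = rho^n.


P(N >= 7) = rho^7 = (20/39)^7 = 0.0093

0.0093


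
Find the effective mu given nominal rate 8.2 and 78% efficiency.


Effective rate = mu * efficiency = 8.2 * 0.78 = 6.4 per hour

6.4 per hour


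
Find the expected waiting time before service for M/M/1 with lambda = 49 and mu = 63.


rho = 49/63; Wq = rho/(mu - lambda) = 0.0556 hours

0.0556 hours


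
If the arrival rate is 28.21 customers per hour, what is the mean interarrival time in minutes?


Mean interarrival time = 60/lambda = 60/28.21 = 2.13 minutes

2.13 minutes


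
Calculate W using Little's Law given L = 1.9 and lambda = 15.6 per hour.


W = L / lambda = 1.9 / 15.6 = 0.1218 hours

0.1218 hours


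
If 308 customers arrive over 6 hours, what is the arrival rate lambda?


lambda = total arrivals / time = 308 / 6 = 51.33 per hour

51.33 per hour


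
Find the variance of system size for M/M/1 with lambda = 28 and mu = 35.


rho = 28/35; Var(N) = rho/(1-rho)^2 = 20.0

20.0
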